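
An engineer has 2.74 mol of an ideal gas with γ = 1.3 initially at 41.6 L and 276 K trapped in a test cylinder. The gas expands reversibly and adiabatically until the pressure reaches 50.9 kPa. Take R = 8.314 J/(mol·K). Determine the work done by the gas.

4650 J

P₁ = nRT₁/V₁ = 2.74×8.314×276/41.6 = 151 kPa.
Adiabatic: T₂/T₁ = (P₂/P₁)^((γ−1)/γ) ⇒ T₂ = 276×(0.337)^0.231 = 215 K; V₂ = 96.1 L.
ΔU = nCvΔT = 2.74×27.7×(215−276) = -4650 J.
Q = 0 for an adiabatic process, so W = −ΔU = 4650 J.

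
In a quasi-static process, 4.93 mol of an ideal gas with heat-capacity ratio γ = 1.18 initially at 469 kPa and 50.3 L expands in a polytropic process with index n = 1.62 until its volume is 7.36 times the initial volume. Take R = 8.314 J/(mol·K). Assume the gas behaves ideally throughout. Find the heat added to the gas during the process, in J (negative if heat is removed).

-66000 J

T₁ = P₁V₁/(nR) = 469×50.3/(4.93×8.314) = 576 K.
Polytropic n=1.62: T₂ = T₁(V₁/V₂)^(n−1) = 576×(0.136)^0.62 = 167 K; P₂ = P₁(V₁/V₂)^n = 18.5 kPa.
W = (P₁V₁−P₂V₂)/(n−1) = (469×50.3−18.5×370)/0.62 = 27000 J.
ΔU = nCvΔT = 4.93×46.2×(167−576) = -93000 J.
Q = ΔU + W = -66000 J.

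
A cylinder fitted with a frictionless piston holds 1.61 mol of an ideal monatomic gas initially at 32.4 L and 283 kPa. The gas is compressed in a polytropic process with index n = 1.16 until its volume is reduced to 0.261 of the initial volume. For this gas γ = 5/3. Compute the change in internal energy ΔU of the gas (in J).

3300 J

T₁ = P₁V₁/(nR) = 283×32.4/(1.61×8.314) = 685 K.
Polytropic n=1.16: T₂ = T₁(V₁/V₂)^(n−1) = 685×(3.83)^0.16 = 849 K; P₂ = P₁(V₁/V₂)^n = 1340 kPa.
For an ideal gas ΔU = nCvΔT with Cv = (3/2)R = 12.5 J/(mol·K).
ΔU = 1.61×12.5×(849−685) = 3300 J.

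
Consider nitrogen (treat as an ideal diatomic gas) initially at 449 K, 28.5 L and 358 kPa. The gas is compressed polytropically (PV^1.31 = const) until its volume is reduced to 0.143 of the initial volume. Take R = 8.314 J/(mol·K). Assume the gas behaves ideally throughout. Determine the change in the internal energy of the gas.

21100 J

n = P₁V₁/(RT₁) = 358×28.5/(8.314×449) = 2.73 mol.
Polytropic n=1.31: T₂ = T₁(V₁/V₂)^(n−1) = 449×(6.99)^0.31 = 821 K; P₂ = P₁(V₁/V₂)^n = 4580 kPa.
For an ideal gas ΔU = nCvΔT with Cv = (5/2)R = 20.8 J/(mol·K).
ΔU = 2.73×20.8×(821−449) = 21100 J.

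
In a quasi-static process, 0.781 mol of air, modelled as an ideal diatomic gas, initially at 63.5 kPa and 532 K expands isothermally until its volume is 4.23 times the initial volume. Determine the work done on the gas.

V₁ = nRT₁/P₁ = 0.781×8.314×532/63.5 = 54.4 L.
Isothermal: T stays 532 K; PV = const ⇒ V₂ = 230 L, P₂ = 15.0 kPa.
W = nRT ln(V₂/V₁) = 0.781×8.314×532×ln(4.23) = 4980 J.
Work done on the gas = −W_by = -4980 J.

-4980 J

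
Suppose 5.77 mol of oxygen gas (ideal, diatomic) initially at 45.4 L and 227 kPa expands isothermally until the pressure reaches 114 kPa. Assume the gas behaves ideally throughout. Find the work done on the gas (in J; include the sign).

T₁ = P₁V₁/(nR) = 227×45.4/(5.77×8.314) = 215 K.
Isothermal: T stays 215 K; PV = const ⇒ V₂ = 90.4 L, P₂ = 114 kPa.
W = nRT ln(V₂/V₁) = 5.77×8.314×215×ln(1.99) = 7100 J.
Work done on the gas = −W_by = -7100 J.

-7100 J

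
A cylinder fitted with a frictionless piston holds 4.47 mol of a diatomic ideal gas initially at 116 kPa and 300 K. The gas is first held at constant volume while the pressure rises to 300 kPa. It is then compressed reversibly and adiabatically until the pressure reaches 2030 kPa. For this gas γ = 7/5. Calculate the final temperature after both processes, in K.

V₁ = nRT₁/P₁ = 4.47×8.314×300/116 = 96.1 L.
Step 1 — Isochoric: V stays 96.1 L; P/T = const ⇒ T₂ = 776 K, P₂ = 300 kPa.
W = 0 (no volume change).
ΔU = nCvΔT = 4.47×20.8×(776−300) = 44200 J.
Q = ΔU = 44200 J.
State after step 1: P = 300 kPa, V = 96.1 L, T = 776 K.
Step 2 — Adiabatic: T₂/T₁ = (P₂/P₁)^((γ−1)/γ) ⇒ T₂ = 776×(6.77)^0.286 = 1340 K; V₂ = 24.5 L.
ΔU = nCvΔT = 4.47×20.8×(1340−776) = 52400 J.
Q = 0 for an adiabatic process, so W = −ΔU = -52400 J.
Net over both steps: W = -52400 J, Q = 44200 J, ΔU = 96600 J.

1340 K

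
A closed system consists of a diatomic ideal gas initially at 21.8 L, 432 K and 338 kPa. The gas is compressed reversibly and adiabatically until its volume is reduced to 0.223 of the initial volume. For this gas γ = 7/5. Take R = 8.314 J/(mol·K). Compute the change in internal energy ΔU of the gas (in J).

n = P₁V₁/(RT₁) = 338×21.8/(8.314×432) = 2.05 mol.
Adiabatic: TV^(γ−1) = const ⇒ T₂ = 432×(4.48)^0.400 = 787 K; PV^γ = const ⇒ P₂ = 2760 kPa.
For an ideal gas ΔU = nCvΔT with Cv = (5/2)R = 20.8 J/(mol·K).
ΔU = 2.05×20.8×(787−432) = 15200 J.

15200 J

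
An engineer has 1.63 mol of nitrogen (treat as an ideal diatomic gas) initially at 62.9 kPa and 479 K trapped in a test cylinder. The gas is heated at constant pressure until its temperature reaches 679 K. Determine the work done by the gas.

2710 J

V₁ = nRT₁/P₁ = 1.63×8.314×479/62.9 = 103 L.
Isobaric: P stays 62.9 kPa; V/T = const ⇒ T₂ = 679 K, V₂ = 146 L.
W = PΔV = 62.9×(146−103) kPa·L = 2710 J.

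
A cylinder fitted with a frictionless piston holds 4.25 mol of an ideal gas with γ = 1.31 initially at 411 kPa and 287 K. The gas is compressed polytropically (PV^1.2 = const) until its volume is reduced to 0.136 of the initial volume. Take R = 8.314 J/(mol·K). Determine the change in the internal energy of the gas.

16000 J

V₁ = nRT₁/P₁ = 4.25×8.314×287/411 = 24.7 L.
Polytropic n=1.2: T₂ = T₁(V₁/V₂)^(n−1) = 287×(7.35)^0.20 = 428 K; P₂ = P₁(V₁/V₂)^n = 4500 kPa.
For an ideal gas ΔU = nCvΔT with Cv = R/(γ−1) = 26.8 J/(mol·K).
ΔU = 4.25×26.8×(428−287) = 16000 J.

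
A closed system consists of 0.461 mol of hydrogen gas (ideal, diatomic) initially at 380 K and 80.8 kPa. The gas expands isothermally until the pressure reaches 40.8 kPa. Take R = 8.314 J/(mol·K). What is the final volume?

35.7 L

V₁ = nRT₁/P₁ = 0.461×8.314×380/80.8 = 18.0 L.
Isothermal: T stays 380 K; PV = const ⇒ V₂ = 35.7 L, P₂ = 40.8 kPa.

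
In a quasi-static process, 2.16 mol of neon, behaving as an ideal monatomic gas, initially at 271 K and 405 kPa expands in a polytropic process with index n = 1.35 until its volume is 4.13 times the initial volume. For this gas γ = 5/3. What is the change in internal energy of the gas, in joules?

V₁ = nRT₁/P₁ = 2.16×8.314×271/405 = 12.0 L.
Polytropic n=1.35: T₂ = T₁(V₁/V₂)^(n−1) = 271×(0.242)^0.35 = 165 K; P₂ = P₁(V₁/V₂)^n = 59.7 kPa.
For an ideal gas ΔU = nCvΔT with Cv = (3/2)R = 12.5 J/(mol·K).
ΔU = 2.16×12.5×(165−271) = -2860 J.

-2860 J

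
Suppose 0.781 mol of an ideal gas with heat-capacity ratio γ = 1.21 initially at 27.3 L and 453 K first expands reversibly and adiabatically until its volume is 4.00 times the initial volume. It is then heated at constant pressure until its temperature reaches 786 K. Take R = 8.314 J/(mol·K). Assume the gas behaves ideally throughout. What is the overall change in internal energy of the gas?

10300 J

P₁ = nRT₁/V₁ = 0.781×8.314×453/27.3 = 108 kPa.
Step 1 — Adiabatic: TV^(γ−1) = const ⇒ T₂ = 453×(0.250)^0.210 = 339 K; PV^γ = const ⇒ P₂ = 20.1 kPa.
ΔU = nCvΔT = 0.781×39.6×(339−453) = -3540 J.
Q = 0 for an adiabatic process, so W = −ΔU = 3540 J.
State after step 1: P = 20.1 kPa, V = 109 L, T = 339 K.
Step 2 — Isobaric: P stays 20.1 kPa; V/T = const ⇒ T₂ = 786 K, V₂ = 254 L.
W = PΔV = 20.1×(254−109) kPa·L = 2910 J.
ΔU = nCvΔT = 0.781×39.6×(786−339) = 13800 J.
Q = ΔU + W = nCpΔT = 16700 J.
Net over both steps: W = 6440 J, Q = 16700 J, ΔU = 10300 J.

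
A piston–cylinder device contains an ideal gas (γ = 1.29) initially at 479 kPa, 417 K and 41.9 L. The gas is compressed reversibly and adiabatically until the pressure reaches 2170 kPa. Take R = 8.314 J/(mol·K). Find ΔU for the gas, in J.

n = P₁V₁/(RT₁) = 479×41.9/(8.314×417) = 5.79 mol.
Adiabatic: T₂/T₁ = (P₂/P₁)^((γ−1)/γ) ⇒ T₂ = 417×(4.53)^0.225 = 586 K; V₂ = 13.0 L.
For an ideal gas ΔU = nCvΔT with Cv = R/(γ−1) = 28.7 J/(mol·K).
ΔU = 5.79×28.7×(586−417) = 28000 J.

28000 J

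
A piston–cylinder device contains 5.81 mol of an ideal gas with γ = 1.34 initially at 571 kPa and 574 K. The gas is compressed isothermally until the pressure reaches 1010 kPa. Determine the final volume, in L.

V₁ = nRT₁/P₁ = 5.81×8.314×574/571 = 48.6 L.
Isothermal: T stays 574 K; PV = const ⇒ V₂ = 27.5 L, P₂ = 1010 kPa.

27.5 L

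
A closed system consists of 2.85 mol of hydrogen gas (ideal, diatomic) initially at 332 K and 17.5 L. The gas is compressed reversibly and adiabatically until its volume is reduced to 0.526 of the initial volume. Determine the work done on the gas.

P₁ = nRT₁/V₁ = 2.85×8.314×332/17.5 = 450 kPa.
Adiabatic: TV^(γ−1) = const ⇒ T₂ = 332×(1.90)^0.400 = 429 K; PV^γ = const ⇒ P₂ = 1110 kPa.
ΔU = nCvΔT = 2.85×20.8×(429−332) = 5760 J.
Q = 0 for an adiabatic process, so W = −ΔU = -5760 J.
Work done on the gas = −W_by = 5760 J.

5760 J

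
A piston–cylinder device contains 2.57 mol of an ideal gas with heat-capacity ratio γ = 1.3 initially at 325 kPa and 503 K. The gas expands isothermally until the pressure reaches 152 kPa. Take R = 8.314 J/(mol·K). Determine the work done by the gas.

8170 J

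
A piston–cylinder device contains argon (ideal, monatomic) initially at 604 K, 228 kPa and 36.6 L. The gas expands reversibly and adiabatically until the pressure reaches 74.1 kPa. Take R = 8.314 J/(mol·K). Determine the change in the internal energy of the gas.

n = P₁V₁/(RT₁) = 228×36.6/(8.314×604) = 1.66 mol.
Adiabatic: T₂/T₁ = (P₂/P₁)^((γ−1)/γ) ⇒ T₂ = 604×(0.325)^0.400 = 385 K; V₂ = 71.8 L.
For an ideal gas ΔU = nCvΔT with Cv = (3/2)R = 12.5 J/(mol·K).
ΔU = 1.66×12.5×(385−604) = -4530 J.

-4530 J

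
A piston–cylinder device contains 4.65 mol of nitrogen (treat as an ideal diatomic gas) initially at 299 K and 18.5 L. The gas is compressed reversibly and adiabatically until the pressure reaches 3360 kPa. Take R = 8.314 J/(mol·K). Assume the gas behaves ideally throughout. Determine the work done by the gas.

P₁ = nRT₁/V₁ = 4.65×8.314×299/18.5 = 625 kPa.
Adiabatic: T₂/T₁ = (P₂/P₁)^((γ−1)/γ) ⇒ T₂ = 299×(5.38)^0.286 = 484 K; V₂ = 5.56 L.
ΔU = nCvΔT = 4.65×20.8×(484−299) = 17800 J.
Q = 0 for an adiabatic process, so W = −ΔU = -17800 J.

-17800 J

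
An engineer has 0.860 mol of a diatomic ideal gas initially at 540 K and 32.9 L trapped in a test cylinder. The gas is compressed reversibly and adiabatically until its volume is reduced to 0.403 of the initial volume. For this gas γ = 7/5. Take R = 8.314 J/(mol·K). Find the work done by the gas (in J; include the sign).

P₁ = nRT₁/V₁ = 0.860×8.314×540/32.9 = 117 kPa.
Adiabatic: TV^(γ−1) = const ⇒ T₂ = 540×(2.48)^0.400 = 777 K; PV^γ = const ⇒ P₂ = 419 kPa.
ΔU = nCvΔT = 0.860×20.8×(777−540) = 4230 J.
Q = 0 for an adiabatic process, so W = −ΔU = -4230 J.

-4230 J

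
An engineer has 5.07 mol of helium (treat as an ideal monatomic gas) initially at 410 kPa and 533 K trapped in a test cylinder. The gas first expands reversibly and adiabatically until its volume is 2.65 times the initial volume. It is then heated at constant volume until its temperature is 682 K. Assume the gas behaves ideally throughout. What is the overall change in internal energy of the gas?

9420 J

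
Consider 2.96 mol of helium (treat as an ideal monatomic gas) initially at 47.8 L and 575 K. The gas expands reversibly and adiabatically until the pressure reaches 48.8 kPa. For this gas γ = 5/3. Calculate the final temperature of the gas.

280 K

P₁ = nRT₁/V₁ = 2.96×8.314×575/47.8 = 296 kPa.
Adiabatic: T₂/T₁ = (P₂/P₁)^((γ−1)/γ) ⇒ T₂ = 575×(0.165)^0.400 = 280 K; V₂ = 141 L.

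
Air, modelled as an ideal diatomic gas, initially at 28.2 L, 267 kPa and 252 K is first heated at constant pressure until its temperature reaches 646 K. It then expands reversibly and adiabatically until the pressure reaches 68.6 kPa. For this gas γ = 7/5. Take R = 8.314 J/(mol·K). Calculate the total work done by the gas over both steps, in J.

27300 J

n = P₁V₁/(RT₁) = 267×28.2/(8.314×252) = 3.59 mol.
Step 1 — Isobaric: P stays 267 kPa; V/T = const ⇒ T₂ = 646 K, V₂ = 72.3 L.
W = PΔV = 267×(72.3−28.2) kPa·L = 11800 J.
ΔU = nCvΔT = 3.59×20.8×(646−252) = 29400 J.
Q = ΔU + W = nCpΔT = 41200 J.
State after step 1: P = 267 kPa, V = 72.3 L, T = 646 K.
Step 2 — Adiabatic: T₂/T₁ = (P₂/P₁)^((γ−1)/γ) ⇒ T₂ = 646×(0.257)^0.286 = 438 K; V₂ = 191 L.
ΔU = nCvΔT = 3.59×20.8×(438−646) = -15500 J.
Q = 0 for an adiabatic process, so W = −ΔU = 15500 J.
Net over both steps: W = 27300 J, Q = 41200 J, ΔU = 13900 J.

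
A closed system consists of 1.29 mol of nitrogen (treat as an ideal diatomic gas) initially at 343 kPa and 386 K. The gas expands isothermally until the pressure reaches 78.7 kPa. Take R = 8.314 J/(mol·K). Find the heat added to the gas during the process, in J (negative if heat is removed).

V₁ = nRT₁/P₁ = 1.29×8.314×386/343 = 12.1 L.
Isothermal: T stays 386 K; PV = const ⇒ V₂ = 52.6 L, P₂ = 78.7 kPa.
ΔU = 0 (ideal gas, T constant).
W = nRT ln(V₂/V₁) = 1.29×8.314×386×ln(4.36) = 6090 J.
Q = ΔU + W = 6090 J.

6090 J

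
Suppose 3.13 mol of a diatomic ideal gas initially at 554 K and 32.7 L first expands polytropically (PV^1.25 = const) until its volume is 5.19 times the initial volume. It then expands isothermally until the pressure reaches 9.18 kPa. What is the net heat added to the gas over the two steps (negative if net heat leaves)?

24600 J

P₁ = nRT₁/V₁ = 3.13×8.314×554/32.7 = 441 kPa.
Step 1 — Polytropic n=1.25: T₂ = T₁(V₁/V₂)^(n−1) = 554×(0.193)^0.25 = 367 K; P₂ = P₁(V₁/V₂)^n = 56.3 kPa.
W = (P₁V₁−P₂V₂)/(n−1) = (441×32.7−56.3×170)/0.25 = 19500 J.
ΔU = nCvΔT = 3.13×20.8×(367−554) = -12200 J.
Q = ΔU + W = 7300 J.
State after step 1: P = 56.3 kPa, V = 170 L, T = 367 K.
Step 2 — Isothermal: T stays 367 K; PV = const ⇒ V₂ = 1040 L, P₂ = 9.18 kPa.
ΔU = 0 (ideal gas, T constant).
W = nRT ln(V₂/V₁) = 3.13×8.314×367×ln(6.13) = 17300 J.
Q = ΔU + W = 17300 J.
Net over both steps: W = 36800 J, Q = 24600 J, ΔU = -12200 J.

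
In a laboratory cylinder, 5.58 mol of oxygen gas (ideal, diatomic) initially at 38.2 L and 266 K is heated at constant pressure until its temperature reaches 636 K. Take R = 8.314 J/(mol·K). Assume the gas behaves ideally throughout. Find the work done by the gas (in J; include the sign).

17200 J

P₁ = nRT₁/V₁ = 5.58×8.314×266/38.2 = 323 kPa.
Isobaric: P stays 323 kPa; V/T = const ⇒ T₂ = 636 K, V₂ = 91.3 L.
W = PΔV = 323×(91.3−38.2) kPa·L = 17200 J.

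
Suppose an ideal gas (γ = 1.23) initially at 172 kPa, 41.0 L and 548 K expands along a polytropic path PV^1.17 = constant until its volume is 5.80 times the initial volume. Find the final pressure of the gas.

Polytropic n=1.17: T₂ = T₁(V₁/V₂)^(n−1) = 548×(0.172)^0.17 = 406 K; P₂ = P₁(V₁/V₂)^n = 22.0 kPa.

22.0 kPa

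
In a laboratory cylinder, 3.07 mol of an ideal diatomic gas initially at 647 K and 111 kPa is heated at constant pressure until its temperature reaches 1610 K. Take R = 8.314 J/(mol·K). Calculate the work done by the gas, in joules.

V₁ = nRT₁/P₁ = 3.07×8.314×647/111 = 149 L.
Isobaric: P stays 111 kPa; V/T = const ⇒ T₂ = 1610 K, V₂ = 370 L.
W = PΔV = 111×(370−149) kPa·L = 24600 J.

24600 J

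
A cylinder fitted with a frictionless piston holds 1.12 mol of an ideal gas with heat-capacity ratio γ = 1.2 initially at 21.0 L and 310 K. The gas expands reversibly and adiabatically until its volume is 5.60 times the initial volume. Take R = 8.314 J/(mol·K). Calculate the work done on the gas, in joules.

-4210 J

P₁ = nRT₁/V₁ = 1.12×8.314×310/21.0 = 137 kPa.
Adiabatic: TV^(γ−1) = const ⇒ T₂ = 310×(0.179)^0.200 = 220 K; PV^γ = const ⇒ P₂ = 17.4 kPa.
ΔU = nCvΔT = 1.12×41.6×(220−310) = -4210 J.
Q = 0 for an adiabatic process, so W = −ΔU = 4210 J.
Work done on the gas = −W_by = -4210 J.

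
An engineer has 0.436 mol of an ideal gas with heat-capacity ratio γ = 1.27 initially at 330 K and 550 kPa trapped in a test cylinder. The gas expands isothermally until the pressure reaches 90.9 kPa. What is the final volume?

V₁ = nRT₁/P₁ = 0.436×8.314×330/550 = 2.17 L.
Isothermal: T stays 330 K; PV = const ⇒ V₂ = 13.2 L, P₂ = 90.9 kPa.

13.2 L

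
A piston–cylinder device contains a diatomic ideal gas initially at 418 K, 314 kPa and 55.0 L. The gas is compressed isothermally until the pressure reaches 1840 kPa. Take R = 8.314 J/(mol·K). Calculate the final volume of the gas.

Isothermal: T stays 418 K; PV = const ⇒ V₂ = 9.39 L, P₂ = 1840 kPa.

9.39 L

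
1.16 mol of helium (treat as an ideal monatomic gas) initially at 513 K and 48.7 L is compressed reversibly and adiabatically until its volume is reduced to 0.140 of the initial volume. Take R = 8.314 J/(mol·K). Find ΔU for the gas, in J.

20100 J

P₁ = nRT₁/V₁ = 1.16×8.314×513/48.7 = 102 kPa.
Adiabatic: TV^(γ−1) = const ⇒ T₂ = 513×(7.14)^0.667 = 1900 K; PV^γ = const ⇒ P₂ = 2690 kPa.
For an ideal gas ΔU = nCvΔT with Cv = (3/2)R = 12.5 J/(mol·K).
ΔU = 1.16×12.5×(1900−513) = 20100 J.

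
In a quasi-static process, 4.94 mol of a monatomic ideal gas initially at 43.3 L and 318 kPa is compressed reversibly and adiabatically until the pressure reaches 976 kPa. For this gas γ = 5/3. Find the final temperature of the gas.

T₁ = P₁V₁/(nR) = 318×43.3/(4.94×8.314) = 335 K.
Adiabatic: T₂/T₁ = (P₂/P₁)^((γ−1)/γ) ⇒ T₂ = 335×(3.07)^0.400 = 525 K; V₂ = 22.1 L.

525 K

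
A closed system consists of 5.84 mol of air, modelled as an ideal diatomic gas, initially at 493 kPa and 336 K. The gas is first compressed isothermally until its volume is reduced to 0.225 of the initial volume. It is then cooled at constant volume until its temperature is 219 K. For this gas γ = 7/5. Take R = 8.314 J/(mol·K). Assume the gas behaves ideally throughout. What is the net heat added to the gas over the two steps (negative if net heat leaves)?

-38500 J

V₁ = nRT₁/P₁ = 5.84×8.314×336/493 = 33.1 L.
Step 1 — Isothermal: T stays 336 K; PV = const ⇒ V₂ = 7.45 L, P₂ = 2190 kPa.
ΔU = 0 (ideal gas, T constant).
W = nRT ln(V₂/V₁) = 5.84×8.314×336×ln(0.225) = -24300 J.
Q = ΔU + W = -24300 J.
State after step 1: P = 2190 kPa, V = 7.45 L, T = 336 K.
Step 2 — Isochoric: V stays 7.45 L; P/T = const ⇒ T₂ = 219 K, P₂ = 1430 kPa.
W = 0 (no volume change).
ΔU = nCvΔT = 5.84×20.8×(219−336) = -14200 J.
Q = ΔU = -14200 J.
Net over both steps: W = -24300 J, Q = -38500 J, ΔU = -14200 J.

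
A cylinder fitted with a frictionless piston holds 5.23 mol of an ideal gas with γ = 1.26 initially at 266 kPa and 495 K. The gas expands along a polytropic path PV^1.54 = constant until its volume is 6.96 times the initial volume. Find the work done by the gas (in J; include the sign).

25900 J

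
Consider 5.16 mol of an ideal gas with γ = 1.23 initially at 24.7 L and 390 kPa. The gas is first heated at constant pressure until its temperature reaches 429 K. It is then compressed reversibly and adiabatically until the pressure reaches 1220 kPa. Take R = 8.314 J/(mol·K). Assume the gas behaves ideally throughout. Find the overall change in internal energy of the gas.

57200 J

T₁ = P₁V₁/(nR) = 390×24.7/(5.16×8.314) = 225 K.
Step 1 — Isobaric: P stays 390 kPa; V/T = const ⇒ T₂ = 429 K, V₂ = 47.2 L.
W = PΔV = 390×(47.2−24.7) kPa·L = 8770 J.
ΔU = nCvΔT = 5.16×36.1×(429−225) = 38100 J.
Q = ΔU + W = nCpΔT = 46900 J.
State after step 1: P = 390 kPa, V = 47.2 L, T = 429 K.
Step 2 — Adiabatic: T₂/T₁ = (P₂/P₁)^((γ−1)/γ) ⇒ T₂ = 429×(3.13)^0.187 = 531 K; V₂ = 18.7 L.
ΔU = nCvΔT = 5.16×36.1×(531−429) = 19000 J.
Q = 0 for an adiabatic process, so W = −ΔU = -19000 J.
Net over both steps: W = -10200 J, Q = 46900 J, ΔU = 57200 J.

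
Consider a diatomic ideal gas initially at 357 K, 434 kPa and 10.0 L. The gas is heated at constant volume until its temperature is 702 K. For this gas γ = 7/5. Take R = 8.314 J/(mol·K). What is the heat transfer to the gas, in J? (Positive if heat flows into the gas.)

n = P₁V₁/(RT₁) = 434×10.0/(8.314×357) = 1.46 mol.
Isochoric: V stays 10.0 L; P/T = const ⇒ T₂ = 702 K, P₂ = 853 kPa.
W = 0 (no volume change).
ΔU = nCvΔT = 1.46×20.8×(702−357) = 10500 J.
Q = ΔU = 10500 J.

10500 J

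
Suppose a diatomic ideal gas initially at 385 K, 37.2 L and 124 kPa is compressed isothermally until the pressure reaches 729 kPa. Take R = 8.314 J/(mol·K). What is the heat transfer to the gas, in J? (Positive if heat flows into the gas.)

-8170 J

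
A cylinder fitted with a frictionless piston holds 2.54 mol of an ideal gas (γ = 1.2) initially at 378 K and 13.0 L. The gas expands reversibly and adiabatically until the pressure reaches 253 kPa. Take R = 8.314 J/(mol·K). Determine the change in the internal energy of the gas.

-5480 J

P₁ = nRT₁/V₁ = 2.54×8.314×378/13.0 = 614 kPa.
Adiabatic: T₂/T₁ = (P₂/P₁)^((γ−1)/γ) ⇒ T₂ = 378×(0.412)^0.167 = 326 K; V₂ = 27.2 L.
For an ideal gas ΔU = nCvΔT with Cv = R/(γ−1) = 41.6 J/(mol·K).
ΔU = 2.54×41.6×(326−378) = -5480 J.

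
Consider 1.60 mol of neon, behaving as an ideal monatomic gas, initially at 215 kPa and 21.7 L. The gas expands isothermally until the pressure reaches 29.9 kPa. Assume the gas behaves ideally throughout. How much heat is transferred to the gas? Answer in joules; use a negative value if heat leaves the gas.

9200 J

T₁ = P₁V₁/(nR) = 215×21.7/(1.60×8.314) = 351 K.
Isothermal: T stays 351 K; PV = const ⇒ V₂ = 156 L, P₂ = 29.9 kPa.
ΔU = 0 (ideal gas, T constant).
W = nRT ln(V₂/V₁) = 1.60×8.314×351×ln(7.19) = 9200 J.
Q = ΔU + W = 9200 J.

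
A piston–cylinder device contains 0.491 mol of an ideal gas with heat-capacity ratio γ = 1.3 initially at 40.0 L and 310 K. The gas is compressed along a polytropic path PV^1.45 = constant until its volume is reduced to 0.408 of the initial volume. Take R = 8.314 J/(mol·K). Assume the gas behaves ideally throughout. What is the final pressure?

P₁ = nRT₁/V₁ = 0.491×8.314×310/40.0 = 31.6 kPa.
Polytropic n=1.45: T₂ = T₁(V₁/V₂)^(n−1) = 310×(2.45)^0.45 = 464 K; P₂ = P₁(V₁/V₂)^n = 116 kPa.

116 kPa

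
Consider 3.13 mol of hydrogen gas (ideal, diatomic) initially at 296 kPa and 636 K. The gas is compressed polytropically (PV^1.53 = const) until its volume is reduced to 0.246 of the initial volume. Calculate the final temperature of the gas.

1340 K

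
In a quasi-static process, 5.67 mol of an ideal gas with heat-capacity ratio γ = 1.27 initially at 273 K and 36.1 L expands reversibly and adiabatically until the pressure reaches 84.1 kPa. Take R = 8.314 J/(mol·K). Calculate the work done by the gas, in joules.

P₁ = nRT₁/V₁ = 5.67×8.314×273/36.1 = 356 kPa.
Adiabatic: T₂/T₁ = (P₂/P₁)^((γ−1)/γ) ⇒ T₂ = 273×(0.236)^0.213 = 201 K; V₂ = 113 L.
ΔU = nCvΔT = 5.67×30.8×(201−273) = -12600 J.
Q = 0 for an adiabatic process, so W = −ΔU = 12600 J.

12600 J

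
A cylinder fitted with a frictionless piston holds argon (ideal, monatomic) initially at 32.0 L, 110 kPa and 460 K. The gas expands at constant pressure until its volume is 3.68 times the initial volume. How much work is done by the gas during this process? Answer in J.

9430 J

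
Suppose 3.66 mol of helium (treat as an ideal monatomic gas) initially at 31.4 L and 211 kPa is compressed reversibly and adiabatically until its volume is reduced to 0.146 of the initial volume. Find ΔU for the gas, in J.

T₁ = P₁V₁/(nR) = 211×31.4/(3.66×8.314) = 218 K.
Adiabatic: TV^(γ−1) = const ⇒ T₂ = 218×(6.85)^0.667 = 785 K; PV^γ = const ⇒ P₂ = 5210 kPa.
For an ideal gas ΔU = nCvΔT with Cv = (3/2)R = 12.5 J/(mol·K).
ΔU = 3.66×12.5×(785−218) = 25900 J.

25900 J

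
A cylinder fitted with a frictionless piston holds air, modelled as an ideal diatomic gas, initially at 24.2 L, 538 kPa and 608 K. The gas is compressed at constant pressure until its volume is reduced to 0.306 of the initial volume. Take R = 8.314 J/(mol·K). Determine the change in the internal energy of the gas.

-22600 J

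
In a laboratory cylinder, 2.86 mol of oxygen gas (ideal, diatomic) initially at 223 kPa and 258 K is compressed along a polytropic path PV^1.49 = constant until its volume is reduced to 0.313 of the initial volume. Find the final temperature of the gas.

V₁ = nRT₁/P₁ = 2.86×8.314×258/223 = 27.5 L.
Polytropic n=1.49: T₂ = T₁(V₁/V₂)^(n−1) = 258×(3.19)^0.49 = 456 K; P₂ = P₁(V₁/V₂)^n = 1260 kPa.

456 K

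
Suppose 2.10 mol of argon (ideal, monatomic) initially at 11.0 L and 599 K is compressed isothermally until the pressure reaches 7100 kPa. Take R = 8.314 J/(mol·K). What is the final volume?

1.47 L

P₁ = nRT₁/V₁ = 2.10×8.314×599/11.0 = 951 kPa.
Isothermal: T stays 599 K; PV = const ⇒ V₂ = 1.47 L, P₂ = 7100 kPa.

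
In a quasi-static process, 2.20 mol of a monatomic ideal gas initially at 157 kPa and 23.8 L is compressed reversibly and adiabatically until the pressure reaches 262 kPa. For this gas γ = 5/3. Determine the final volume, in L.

17.5 L

T₁ = P₁V₁/(nR) = 157×23.8/(2.20×8.314) = 204 K.
Adiabatic: T₂/T₁ = (P₂/P₁)^((γ−1)/γ) ⇒ T₂ = 204×(1.67)^0.400 = 251 K; V₂ = 17.5 L.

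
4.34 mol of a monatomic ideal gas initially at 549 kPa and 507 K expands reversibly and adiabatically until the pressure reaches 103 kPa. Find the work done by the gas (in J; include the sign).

13400 J

V₁ = nRT₁/P₁ = 4.34×8.314×507/549 = 33.3 L.
Adiabatic: T₂/T₁ = (P₂/P₁)^((γ−1)/γ) ⇒ T₂ = 507×(0.188)^0.400 = 260 K; V₂ = 90.9 L.
ΔU = nCvΔT = 4.34×12.5×(260−507) = -13400 J.
Q = 0 for an adiabatic process, so W = −ΔU = 13400 J.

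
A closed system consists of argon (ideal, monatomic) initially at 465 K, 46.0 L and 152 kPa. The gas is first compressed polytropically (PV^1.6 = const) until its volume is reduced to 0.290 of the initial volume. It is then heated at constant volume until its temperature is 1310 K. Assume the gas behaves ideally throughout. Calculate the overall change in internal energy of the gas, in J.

n = P₁V₁/(RT₁) = 152×46.0/(8.314×465) = 1.81 mol.
Step 1 — Polytropic n=1.6: T₂ = T₁(V₁/V₂)^(n−1) = 465×(3.45)^0.60 = 977 K; P₂ = P₁(V₁/V₂)^n = 1100 kPa.
W = (P₁V₁−P₂V₂)/(n−1) = (152×46.0−1100×13.3)/0.60 = -12800 J.
ΔU = nCvΔT = 1.81×12.5×(977−465) = 11600 J.
Q = ΔU + W = -1280 J.
State after step 1: P = 1100 kPa, V = 13.3 L, T = 977 K.
Step 2 — Isochoric: V stays 13.3 L; P/T = const ⇒ T₂ = 1310 K, P₂ = 1480 kPa.
W = 0 (no volume change).
ΔU = nCvΔT = 1.81×12.5×(1310−977) = 7500 J.
Q = ΔU = 7500 J.
Net over both steps: W = -12800 J, Q = 6220 J, ΔU = 19100 J.

19100 J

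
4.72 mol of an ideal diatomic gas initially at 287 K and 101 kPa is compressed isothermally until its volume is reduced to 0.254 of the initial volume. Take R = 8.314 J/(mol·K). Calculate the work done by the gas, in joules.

-15400 J

V₁ = nRT₁/P₁ = 4.72×8.314×287/101 = 112 L.
Isothermal: T stays 287 K; PV = const ⇒ V₂ = 28.3 L, P₂ = 398 kPa.
W = nRT ln(V₂/V₁) = 4.72×8.314×287×ln(0.254) = -15400 J.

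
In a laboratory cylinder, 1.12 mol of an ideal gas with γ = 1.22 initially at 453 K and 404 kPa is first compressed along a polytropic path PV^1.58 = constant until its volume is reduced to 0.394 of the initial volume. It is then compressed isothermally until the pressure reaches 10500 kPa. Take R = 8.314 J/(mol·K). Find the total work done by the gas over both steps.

-18100 J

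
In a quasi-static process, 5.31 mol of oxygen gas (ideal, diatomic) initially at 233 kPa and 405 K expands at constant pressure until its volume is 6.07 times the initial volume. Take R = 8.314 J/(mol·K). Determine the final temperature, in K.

2460 K

V₁ = nRT₁/P₁ = 5.31×8.314×405/233 = 76.7 L.
Isobaric: P stays 233 kPa; V/T = const ⇒ T₂ = 2460 K, V₂ = 466 L.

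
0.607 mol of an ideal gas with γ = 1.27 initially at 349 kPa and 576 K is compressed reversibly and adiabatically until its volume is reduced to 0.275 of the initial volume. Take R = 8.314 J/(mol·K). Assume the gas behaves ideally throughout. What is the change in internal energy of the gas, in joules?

4490 J

V₁ = nRT₁/P₁ = 0.607×8.314×576/349 = 8.33 L.
Adiabatic: TV^(γ−1) = const ⇒ T₂ = 576×(3.64)^0.270 = 816 K; PV^γ = const ⇒ P₂ = 1800 kPa.
For an ideal gas ΔU = nCvΔT with Cv = R/(γ−1) = 30.8 J/(mol·K).
ΔU = 0.607×30.8×(816−576) = 4490 J.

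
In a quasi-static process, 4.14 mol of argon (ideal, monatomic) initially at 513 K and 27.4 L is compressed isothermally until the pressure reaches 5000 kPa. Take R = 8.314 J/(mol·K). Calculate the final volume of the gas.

3.53 L

P₁ = nRT₁/V₁ = 4.14×8.314×513/27.4 = 644 kPa.
Isothermal: T stays 513 K; PV = const ⇒ V₂ = 3.53 L, P₂ = 5000 kPa.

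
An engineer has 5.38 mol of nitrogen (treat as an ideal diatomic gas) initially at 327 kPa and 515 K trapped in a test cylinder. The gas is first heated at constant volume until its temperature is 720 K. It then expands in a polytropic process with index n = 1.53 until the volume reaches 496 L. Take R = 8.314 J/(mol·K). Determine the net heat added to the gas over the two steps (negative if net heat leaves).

10200 J

V₁ = nRT₁/P₁ = 5.38×8.314×515/327 = 70.4 L.
Step 1 — Isochoric: V stays 70.4 L; P/T = const ⇒ T₂ = 720 K, P₂ = 457 kPa.
W = 0 (no volume change).
ΔU = nCvΔT = 5.38×20.8×(720−515) = 22900 J.
Q = ΔU = 22900 J.
State after step 1: P = 457 kPa, V = 70.4 L, T = 720 K.
Step 2 — Polytropic n=1.53: T₂ = T₁(V₁/V₂)^(n−1) = 720×(0.142)^0.53 = 256 K; P₂ = P₁(V₁/V₂)^n = 23.1 kPa.
W = (P₁V₁−P₂V₂)/(n−1) = (457×70.4−23.1×496)/0.53 = 39200 J.
ΔU = nCvΔT = 5.38×20.8×(256−720) = -51900 J.
Q = ΔU + W = -12700 J.
Net over both steps: W = 39200 J, Q = 10200 J, ΔU = -29000 J.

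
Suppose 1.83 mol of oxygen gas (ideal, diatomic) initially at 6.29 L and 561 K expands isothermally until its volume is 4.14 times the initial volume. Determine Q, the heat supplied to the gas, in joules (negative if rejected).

P₁ = nRT₁/V₁ = 1.83×8.314×561/6.29 = 1360 kPa.
Isothermal: T stays 561 K; PV = const ⇒ V₂ = 26.0 L, P₂ = 328 kPa.
ΔU = 0 (ideal gas, T constant).
W = nRT ln(V₂/V₁) = 1.83×8.314×561×ln(4.14) = 12100 J.
Q = ΔU + W = 12100 J.

12100 J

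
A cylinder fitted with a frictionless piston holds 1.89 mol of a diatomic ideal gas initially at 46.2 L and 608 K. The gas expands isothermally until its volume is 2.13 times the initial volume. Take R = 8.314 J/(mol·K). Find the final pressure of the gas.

97.1 kPa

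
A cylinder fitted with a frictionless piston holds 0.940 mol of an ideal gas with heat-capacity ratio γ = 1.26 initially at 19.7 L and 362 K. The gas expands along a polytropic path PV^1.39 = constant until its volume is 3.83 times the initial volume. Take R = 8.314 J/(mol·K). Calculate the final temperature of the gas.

214 K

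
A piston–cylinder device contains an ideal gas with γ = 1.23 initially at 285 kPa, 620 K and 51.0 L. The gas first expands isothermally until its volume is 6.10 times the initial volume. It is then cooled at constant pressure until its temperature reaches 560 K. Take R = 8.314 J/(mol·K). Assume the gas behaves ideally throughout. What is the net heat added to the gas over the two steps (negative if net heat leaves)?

18800 J

n = P₁V₁/(RT₁) = 285×51.0/(8.314×620) = 2.82 mol.
Step 1 — Isothermal: T stays 620 K; PV = const ⇒ V₂ = 311 L, P₂ = 46.7 kPa.
ΔU = 0 (ideal gas, T constant).
W = nRT ln(V₂/V₁) = 2.82×8.314×620×ln(6.10) = 26300 J.
Q = ΔU + W = 26300 J.
State after step 1: P = 46.7 kPa, V = 311 L, T = 620 K.
Step 2 — Isobaric: P stays 46.7 kPa; V/T = const ⇒ T₂ = 560 K, V₂ = 281 L.
W = PΔV = 46.7×(281−311) kPa·L = -1410 J.
ΔU = nCvΔT = 2.82×36.1×(560−620) = -6120 J.
Q = ΔU + W = nCpΔT = -7520 J.
Net over both steps: W = 24900 J, Q = 18800 J, ΔU = -6120 J.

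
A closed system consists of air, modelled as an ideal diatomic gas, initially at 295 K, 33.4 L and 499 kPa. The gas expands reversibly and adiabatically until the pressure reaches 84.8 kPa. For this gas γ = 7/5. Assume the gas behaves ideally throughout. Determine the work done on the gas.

n = P₁V₁/(RT₁) = 499×33.4/(8.314×295) = 6.80 mol.
Adiabatic: T₂/T₁ = (P₂/P₁)^((γ−1)/γ) ⇒ T₂ = 295×(0.170)^0.286 = 178 K; V₂ = 118 L.
ΔU = nCvΔT = 6.80×20.8×(178−295) = -16600 J.
Q = 0 for an adiabatic process, so W = −ΔU = 16600 J.
Work done on the gas = −W_by = -16600 J.

-16600 J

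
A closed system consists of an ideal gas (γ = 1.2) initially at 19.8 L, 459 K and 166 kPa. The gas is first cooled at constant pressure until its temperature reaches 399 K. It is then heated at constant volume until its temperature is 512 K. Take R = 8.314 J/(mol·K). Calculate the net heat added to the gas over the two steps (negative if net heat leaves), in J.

1470 J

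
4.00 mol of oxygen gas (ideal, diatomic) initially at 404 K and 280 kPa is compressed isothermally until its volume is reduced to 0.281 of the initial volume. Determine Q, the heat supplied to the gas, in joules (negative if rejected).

V₁ = nRT₁/P₁ = 4.00×8.314×404/280 = 48.0 L.
Isothermal: T stays 404 K; PV = const ⇒ V₂ = 13.5 L, P₂ = 996 kPa.
ΔU = 0 (ideal gas, T constant).
W = nRT ln(V₂/V₁) = 4.00×8.314×404×ln(0.281) = -17100 J.
Q = ΔU + W = -17100 J.

-17100 J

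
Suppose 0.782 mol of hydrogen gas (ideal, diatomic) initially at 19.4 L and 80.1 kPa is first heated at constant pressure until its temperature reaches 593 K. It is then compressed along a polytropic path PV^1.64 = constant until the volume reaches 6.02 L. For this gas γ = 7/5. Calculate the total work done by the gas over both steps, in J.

-14500 J

T₁ = P₁V₁/(nR) = 80.1×19.4/(0.782×8.314) = 239 K.
Step 1 — Isobaric: P stays 80.1 kPa; V/T = const ⇒ T₂ = 593 K, V₂ = 48.1 L.
W = PΔV = 80.1×(48.1−19.4) kPa·L = 2300 J.
ΔU = nCvΔT = 0.782×20.8×(593−239) = 5750 J.
Q = ΔU + W = nCpΔT = 8060 J.
State after step 1: P = 80.1 kPa, V = 48.1 L, T = 593 K.
Step 2 — Polytropic n=1.64: T₂ = T₁(V₁/V₂)^(n−1) = 593×(8.00)^0.64 = 2240 K; P₂ = P₁(V₁/V₂)^n = 2420 kPa.
W = (P₁V₁−P₂V₂)/(n−1) = (80.1×48.1−2420×6.02)/0.64 = -16800 J.
ΔU = nCvΔT = 0.782×20.8×(2240−593) = 26800 J.
Q = ΔU + W = 10100 J.
Net over both steps: W = -14500 J, Q = 18100 J, ΔU = 32600 J.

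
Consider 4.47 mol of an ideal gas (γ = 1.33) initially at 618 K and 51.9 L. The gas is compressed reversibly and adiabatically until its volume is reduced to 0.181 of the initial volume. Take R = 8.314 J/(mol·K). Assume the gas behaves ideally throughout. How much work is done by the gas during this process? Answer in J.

-52700 J

P₁ = nRT₁/V₁ = 4.47×8.314×618/51.9 = 443 kPa.
Adiabatic: TV^(γ−1) = const ⇒ T₂ = 618×(5.52)^0.330 = 1090 K; PV^γ = const ⇒ P₂ = 4300 kPa.
ΔU = nCvΔT = 4.47×25.2×(1090−618) = 52700 J.
Q = 0 for an adiabatic process, so W = −ΔU = -52700 J.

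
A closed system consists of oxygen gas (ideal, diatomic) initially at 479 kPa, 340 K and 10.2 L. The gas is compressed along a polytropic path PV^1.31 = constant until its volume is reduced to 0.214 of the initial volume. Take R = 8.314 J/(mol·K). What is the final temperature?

548 K

Polytropic n=1.31: T₂ = T₁(V₁/V₂)^(n−1) = 340×(4.67)^0.31 = 548 K; P₂ = P₁(V₁/V₂)^n = 3610 kPa.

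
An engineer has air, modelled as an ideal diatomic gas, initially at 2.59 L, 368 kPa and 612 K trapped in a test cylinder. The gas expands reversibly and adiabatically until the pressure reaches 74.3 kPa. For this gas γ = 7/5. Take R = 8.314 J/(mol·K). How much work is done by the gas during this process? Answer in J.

874 J

n = P₁V₁/(RT₁) = 368×2.59/(8.314×612) = 0.187 mol.
Adiabatic: T₂/T₁ = (P₂/P₁)^((γ−1)/γ) ⇒ T₂ = 612×(0.202)^0.286 = 387 K; V₂ = 8.12 L.
ΔU = nCvΔT = 0.187×20.8×(387−612) = -874 J.
Q = 0 for an adiabatic process, so W = −ΔU = 874 J.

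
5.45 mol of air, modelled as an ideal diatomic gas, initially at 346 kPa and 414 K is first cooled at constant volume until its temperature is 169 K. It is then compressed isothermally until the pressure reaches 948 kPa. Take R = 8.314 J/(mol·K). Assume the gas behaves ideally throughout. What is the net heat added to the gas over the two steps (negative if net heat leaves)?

V₁ = nRT₁/P₁ = 5.45×8.314×414/346 = 54.2 L.
Step 1 — Isochoric: V stays 54.2 L; P/T = const ⇒ T₂ = 169 K, P₂ = 141 kPa.
W = 0 (no volume change).
ΔU = nCvΔT = 5.45×20.8×(169−414) = -27800 J.
Q = ΔU = -27800 J.
State after step 1: P = 141 kPa, V = 54.2 L, T = 169 K.
Step 2 — Isothermal: T stays 169 K; PV = const ⇒ V₂ = 8.08 L, P₂ = 948 kPa.
ΔU = 0 (ideal gas, T constant).
W = nRT ln(V₂/V₁) = 5.45×8.314×169×ln(0.149) = -14600 J.
Q = ΔU + W = -14600 J.
Net over both steps: W = -14600 J, Q = -42300 J, ΔU = -27800 J.

-42300 J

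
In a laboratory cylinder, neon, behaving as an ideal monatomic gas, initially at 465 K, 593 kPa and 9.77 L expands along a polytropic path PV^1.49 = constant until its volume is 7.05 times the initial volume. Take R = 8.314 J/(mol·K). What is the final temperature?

179 K

Polytropic n=1.49: T₂ = T₁(V₁/V₂)^(n−1) = 465×(0.142)^0.49 = 179 K; P₂ = P₁(V₁/V₂)^n = 32.3 kPa.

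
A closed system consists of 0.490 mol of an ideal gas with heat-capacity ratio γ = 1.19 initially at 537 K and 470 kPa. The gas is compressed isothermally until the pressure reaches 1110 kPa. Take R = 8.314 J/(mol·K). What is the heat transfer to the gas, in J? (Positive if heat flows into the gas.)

V₁ = nRT₁/P₁ = 0.490×8.314×537/470 = 4.65 L.
Isothermal: T stays 537 K; PV = const ⇒ V₂ = 1.97 L, P₂ = 1110 kPa.
ΔU = 0 (ideal gas, T constant).
W = nRT ln(V₂/V₁) = 0.490×8.314×537×ln(0.423) = -1880 J.
Q = ΔU + W = -1880 J.

-1880 J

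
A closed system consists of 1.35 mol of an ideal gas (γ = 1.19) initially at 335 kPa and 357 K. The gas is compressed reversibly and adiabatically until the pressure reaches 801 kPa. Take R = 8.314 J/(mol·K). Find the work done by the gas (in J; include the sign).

-3150 J

V₁ = nRT₁/P₁ = 1.35×8.314×357/335 = 12.0 L.
Adiabatic: T₂/T₁ = (P₂/P₁)^((γ−1)/γ) ⇒ T₂ = 357×(2.39)^0.160 = 410 K; V₂ = 5.75 L.
ΔU = nCvΔT = 1.35×43.8×(410−357) = 3150 J.
Q = 0 for an adiabatic process, so W = −ΔU = -3150 J.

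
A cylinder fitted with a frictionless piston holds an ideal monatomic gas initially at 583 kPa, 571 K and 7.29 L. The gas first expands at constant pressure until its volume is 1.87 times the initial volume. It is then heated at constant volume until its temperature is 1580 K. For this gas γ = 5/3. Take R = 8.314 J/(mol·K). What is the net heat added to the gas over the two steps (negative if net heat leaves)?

15000 J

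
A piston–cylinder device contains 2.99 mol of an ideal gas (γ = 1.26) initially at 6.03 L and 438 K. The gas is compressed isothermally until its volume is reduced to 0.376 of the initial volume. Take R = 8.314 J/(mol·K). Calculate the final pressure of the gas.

4800 kPa

P₁ = nRT₁/V₁ = 2.99×8.314×438/6.03 = 1810 kPa.
Isothermal: T stays 438 K; PV = const ⇒ V₂ = 2.27 L, P₂ = 4800 kPa.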